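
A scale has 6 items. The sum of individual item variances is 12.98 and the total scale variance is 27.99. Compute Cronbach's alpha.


alpha = (k/(k-1)) * (1 - sum(si^2)/s_total^2)
= (6/5) * (1 - 12.98/27.99)
alpha = 0.6435

0.6435


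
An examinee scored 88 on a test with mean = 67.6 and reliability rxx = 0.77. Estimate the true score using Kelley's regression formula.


T_est = rxx * X + (1 - rxx) * mean
T_est = 0.77 * 88 + 0.23 * 67.6
T_est = 67.76 + 15.548
T_est = 83.308

83.308


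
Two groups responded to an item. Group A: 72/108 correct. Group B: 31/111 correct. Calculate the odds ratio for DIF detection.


Odds_A = 72/36 = 2.0
Odds_B = 31/80 = 0.3875
OR = Odds_A / Odds_B = 2.0 / 0.3875
Exactly, OR = (72 * 80) / (36 * 31) = 5760 / 1116
OR = 5.1613

5.1613


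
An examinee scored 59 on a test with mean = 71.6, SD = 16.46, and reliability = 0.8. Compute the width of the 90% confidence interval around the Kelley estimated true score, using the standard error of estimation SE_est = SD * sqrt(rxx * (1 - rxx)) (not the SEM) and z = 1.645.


True score estimate = 0.8*59 + 0.2*71.6 = 61.52
SE_est = SD * sqrt(rxx * (1 - rxx)) = 16.46 * sqrt(0.8 * 0.2) = 16.46 * sqrt(0.16) = 6.584
CI = T_est +/- z * SE_est, so width = 2 * z * SE_est = 2 * 1.645 * 6.584
Width = 21.6614

21.6614


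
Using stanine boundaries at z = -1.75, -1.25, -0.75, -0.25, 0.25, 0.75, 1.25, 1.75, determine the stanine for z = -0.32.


Stanine boundaries: [-1.75, -1.25, -0.75, -0.25, 0.25, 0.75, 1.25, 1.75]
z = -0.32
Check each boundary:
  z >= -1.75 -> could be stanine 2
  z >= -1.25 -> could be stanine 3
  z >= -0.75 -> could be stanine 4
  z < -0.25
  z < 0.25
  z < 0.75
  z < 1.25
  z < 1.75
Highest qualifying boundary gives stanine = 4

4


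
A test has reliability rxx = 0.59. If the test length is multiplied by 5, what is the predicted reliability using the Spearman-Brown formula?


r_new = (n * rxx) / (1 + (n-1) * rxx)
r_new = (5 * 0.59) / (1 + 4 * 0.59)
r_new = 2.95 / 3.36
r_new = 0.878

0.878


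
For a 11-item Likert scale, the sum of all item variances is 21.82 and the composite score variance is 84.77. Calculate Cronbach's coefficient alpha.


alpha = (k/(k-1)) * (1 - sum(si^2)/s_total^2)
= (11/10) * (1 - 21.82/84.77)
alpha = 0.8169

0.8169


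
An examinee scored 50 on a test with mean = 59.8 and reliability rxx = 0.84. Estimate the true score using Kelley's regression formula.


T_est = rxx * X + (1 - rxx) * mean
T_est = 0.84 * 50 + 0.16 * 59.8
T_est = 42.0 + 9.568
T_est = 51.568

51.568


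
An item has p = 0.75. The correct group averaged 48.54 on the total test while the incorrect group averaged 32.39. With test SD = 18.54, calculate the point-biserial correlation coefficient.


q = 1 - p = 0.25
rpb = ((M1 - M0) / SD) * sqrt(p * q)
rpb = ((48.54 - 32.39) / 18.54) * sqrt(0.75 * 0.25)
rpb = 0.3772

0.3772


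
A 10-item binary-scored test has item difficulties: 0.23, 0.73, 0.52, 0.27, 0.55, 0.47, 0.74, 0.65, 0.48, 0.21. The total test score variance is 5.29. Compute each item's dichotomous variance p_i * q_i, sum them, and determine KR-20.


For each item, compute p_i * q_i:
  Item 1: 0.23 * 0.77 = 0.1771
  Item 2: 0.73 * 0.27 = 0.1971
  Item 3: 0.52 * 0.48 = 0.2496
  Item 4: 0.27 * 0.73 = 0.1971
  Item 5: 0.55 * 0.45 = 0.2475
  Item 6: 0.47 * 0.53 = 0.2491
  Item 7: 0.74 * 0.26 = 0.1924
  Item 8: 0.65 * 0.35 = 0.2275
  Item 9: 0.48 * 0.52 = 0.2496
  Item 10: 0.21 * 0.79 = 0.1659
Sum(p_i * q_i) = 0.1771 + 0.1971 + 0.2496 + 0.1971 + 0.2475 + 0.2491 + 0.1924 + 0.2275 + 0.2496 + 0.1659 = 2.1529
KR-20 = (k/(k-1)) * (1 - Sum(p_i*q_i) / Var_total)
= (10/9) * (1 - 2.1529/5.29)
= 1.1111 * 0.593
KR-20 = 0.6589

0.6589


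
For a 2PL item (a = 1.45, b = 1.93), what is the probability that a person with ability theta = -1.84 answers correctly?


a*(theta - b) = 1.45 * (-1.84 - 1.93) = -5.4665
exp(--5.4665) = 236.6305
P = 1 / (1 + 236.6305)
P = 0.0042

0.0042


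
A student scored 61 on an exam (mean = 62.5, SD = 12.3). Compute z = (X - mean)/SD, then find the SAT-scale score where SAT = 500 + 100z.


z = (X - mean) / SD = (61 - 62.5) / 12.3
z = -1.5 / 12.3
z = -0.122
SAT-scale = SAT = 500 + 100z
Carry z at full precision (z = -1.5 / 12.3) into the conversion:
SAT-scale = 500 + 100 * (-1.5 / 12.3) = 500 + -150 / 12.3
SAT-scale = 500 + -12.1951
SAT-scale = 487.8049

487.8049


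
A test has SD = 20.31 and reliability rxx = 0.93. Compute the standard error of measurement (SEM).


SEM = SD * sqrt(1 - rxx)
SEM = 20.31 * sqrt(1 - 0.93)
SEM = 20.31 * sqrt(0.07) = 20.31 * 0.264575
SEM = 5.3735

5.3735


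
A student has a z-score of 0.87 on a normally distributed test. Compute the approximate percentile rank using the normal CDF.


CDF(z) = 0.5 * (1 + erf(z/sqrt(2)))
erf(0.6152) = 0.6157
CDF = 0.8078
Percentile rank = 0.8078 * 100 = 80.78

80.78


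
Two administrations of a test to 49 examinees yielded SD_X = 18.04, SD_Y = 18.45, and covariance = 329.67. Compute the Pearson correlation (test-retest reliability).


r = cov(X,Y) / (SD_X * SD_Y)
r = 329.67 / (18.04 * 18.45)
r = 329.67 / 332.838
r = 0.9905

0.9905


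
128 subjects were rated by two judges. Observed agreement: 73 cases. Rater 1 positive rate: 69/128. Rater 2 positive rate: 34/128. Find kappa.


P_o = 73/128 = 0.570312
P_e = (69*34 + 59*94) / 16384 = 0.481689
kappa = (P_o - P_e) / (1 - P_e)
kappa = (0.570312 - 0.481689) / (1 - 0.481689)
kappa = 0.171

0.171


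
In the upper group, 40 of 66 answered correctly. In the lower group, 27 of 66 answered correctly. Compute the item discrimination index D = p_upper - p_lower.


p_upper = 40/66 = 0.6061
p_lower = 27/66 = 0.4091
D = 0.6061 - 0.4091 = 0.197

0.197


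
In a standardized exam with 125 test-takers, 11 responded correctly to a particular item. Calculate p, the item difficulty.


Item difficulty p = number correct / total examinees
p = 11 / 125
p = 0.088

0.088


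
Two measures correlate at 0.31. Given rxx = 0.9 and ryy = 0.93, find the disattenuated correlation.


r_corrected = rxy / sqrt(rxx * ryy)
= 0.31 / sqrt(0.9 * 0.93)
= 0.31 / sqrt(0.837)
= 0.31 / 0.914877
r_corrected = 0.3388

0.3388


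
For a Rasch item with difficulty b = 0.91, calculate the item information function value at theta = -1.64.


P = 1/(1+exp(-(-1.64-0.91))) = 0.0724
I = P*(1-P) = 0.0724 * 0.9276
I = 0.0672

0.0672


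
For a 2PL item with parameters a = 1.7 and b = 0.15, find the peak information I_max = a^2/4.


For 2PL, max info at theta = b = 0.15
I_max = a^2 / 4 = 1.7^2 / 4
= 2.89 / 4
I_max = 0.7225

0.7225


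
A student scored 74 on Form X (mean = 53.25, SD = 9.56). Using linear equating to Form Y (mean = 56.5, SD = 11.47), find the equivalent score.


slope = SD_Y / SD_X = 11.47 / 9.56 ~ 1.1998
intercept = mean_Y - slope * mean_X = 56.5 - (11.47 / 9.56) * 53.25 ~ -7.3889
Y = slope * X + intercept. To avoid rounding drift from the rounded slope/intercept, evaluate the equivalent form Y = mean_Y + SD_Y * (X - mean_X) / SD_X at full precision:
Y = 56.5 + 11.47 * (74 - 53.25) / 9.56
Y = 56.5 + 11.47 * 20.75 / 9.56
Y = 56.5 + 238.0025 / 9.56
Y = 56.5 + 24.8957
Y = 81.3957

81.3957


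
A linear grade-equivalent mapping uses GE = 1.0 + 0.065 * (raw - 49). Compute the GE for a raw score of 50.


raw - median = 50 - 49 = 1
slope * diff = 0.065 * 1 = 0.065
GE = 1.0 + 0.065
GE = 1.065

1.065


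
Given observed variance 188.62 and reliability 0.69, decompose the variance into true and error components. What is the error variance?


var_true = rxx * var_obs = 0.69 * 188.62 = 130.1478
var_error = var_obs - var_true
var_error = 188.62 - 130.1478
var_error = 58.4722

58.4722


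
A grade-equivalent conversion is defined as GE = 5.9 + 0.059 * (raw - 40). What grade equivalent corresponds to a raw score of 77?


raw - median = 77 - 40 = 37
slope * diff = 0.059 * 37 = 2.183
GE = 5.9 + 2.183
GE = 8.083

8.083


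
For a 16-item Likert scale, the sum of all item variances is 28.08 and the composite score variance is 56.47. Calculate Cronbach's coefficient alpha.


alpha = (k/(k-1)) * (1 - sum(si^2)/s_total^2)
= (16/15) * (1 - 28.08/56.47)
alpha = 0.5363

0.5363


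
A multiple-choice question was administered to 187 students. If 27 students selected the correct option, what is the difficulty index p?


Item difficulty p = number correct / total examinees
p = 27 / 187
p = 0.1444

0.1444


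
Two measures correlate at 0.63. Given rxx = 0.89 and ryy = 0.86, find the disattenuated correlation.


r_corrected = rxy / sqrt(rxx * ryy)
= 0.63 / sqrt(0.89 * 0.86)
= 0.63 / sqrt(0.7654)
= 0.63 / 0.874871
r_corrected = 0.7201

0.7201


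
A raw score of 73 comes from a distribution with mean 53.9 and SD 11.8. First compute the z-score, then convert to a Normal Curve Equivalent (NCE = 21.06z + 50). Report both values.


z = (X - mean) / SD = (73 - 53.9) / 11.8
z = 19.1 / 11.8
z = 1.6186
NCE = NCE = 21.06z + 50
Carry z at full precision (z = 19.1 / 11.8) into the conversion:
NCE = 21.06 * (19.1 / 11.8) + 50 = 402.246 / 11.8 + 50
NCE = 34.0886 + 50
NCE = 84.0886

84.0886


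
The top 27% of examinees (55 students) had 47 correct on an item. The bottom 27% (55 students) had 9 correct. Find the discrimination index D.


p_upper = 47/55 = 0.8545
p_lower = 9/55 = 0.1636
D = 0.8545 - 0.1636 = 0.6909

0.6909


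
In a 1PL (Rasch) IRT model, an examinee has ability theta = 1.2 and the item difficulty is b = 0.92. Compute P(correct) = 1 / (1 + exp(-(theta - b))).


theta - b = 1.2 - 0.92 = 0.28
exp(-(theta - b)) = exp(-0.28) = 0.7558
P = 1 / (1 + 0.7558)
P = 0.5695

0.5695


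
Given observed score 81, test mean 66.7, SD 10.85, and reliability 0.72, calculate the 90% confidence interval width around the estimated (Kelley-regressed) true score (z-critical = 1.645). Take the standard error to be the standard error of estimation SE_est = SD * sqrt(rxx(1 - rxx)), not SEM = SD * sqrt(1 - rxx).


True score estimate = 0.72*81 + 0.28*66.7 = 76.996
SE_est = SD * sqrt(rxx * (1 - rxx)) = 10.85 * sqrt(0.72 * 0.28) = 10.85 * sqrt(0.2016) = 4.871638
CI = T_est +/- z * SE_est, so width = 2 * z * SE_est = 2 * 1.645 * 4.871638
Width = 16.0277

16.0277


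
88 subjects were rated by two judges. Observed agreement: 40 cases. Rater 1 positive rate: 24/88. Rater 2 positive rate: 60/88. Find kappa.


P_o = 40/88 = 0.454545
P_e = (24*60 + 64*28) / 7744 = 0.417355
kappa = (P_o - P_e) / (1 - P_e)
kappa = (0.454545 - 0.417355) / (1 - 0.417355)
kappa = 0.0638

0.0638


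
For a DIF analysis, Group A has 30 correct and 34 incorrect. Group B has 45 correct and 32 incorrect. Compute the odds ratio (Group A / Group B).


Odds_A = 30/34 = 0.8824
Odds_B = 45/32 = 1.4062
OR = Odds_A / Odds_B = 0.8824 / 1.4062
Exactly, OR = (30 * 32) / (34 * 45) = 960 / 1530
OR = 0.6275

0.6275


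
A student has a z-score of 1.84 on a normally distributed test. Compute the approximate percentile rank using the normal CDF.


CDF(z) = 0.5 * (1 + erf(z/sqrt(2)))
erf(1.3011) = 0.9342
CDF = 0.9671
Percentile rank = 0.9671 * 100 = 96.71

96.71


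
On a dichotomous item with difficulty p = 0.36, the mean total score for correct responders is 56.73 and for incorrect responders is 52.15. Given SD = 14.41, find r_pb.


q = 1 - p = 0.64
rpb = ((M1 - M0) / SD) * sqrt(p * q)
rpb = ((56.73 - 52.15) / 14.41) * sqrt(0.36 * 0.64)
rpb = 0.1526

0.1526


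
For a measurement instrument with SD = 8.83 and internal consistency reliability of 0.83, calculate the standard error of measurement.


SEM = SD * sqrt(1 - rxx)
SEM = 8.83 * sqrt(1 - 0.83)
SEM = 8.83 * sqrt(0.17) = 8.83 * 0.412311
SEM = 3.6407

3.6407


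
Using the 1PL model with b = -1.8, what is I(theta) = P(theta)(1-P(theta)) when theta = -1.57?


P = 1/(1+exp(-(-1.57--1.8))) = 0.5572
I = P*(1-P) = 0.5572 * 0.4428
I = 0.2467

0.2467


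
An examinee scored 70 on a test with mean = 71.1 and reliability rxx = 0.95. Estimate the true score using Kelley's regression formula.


T_est = rxx * X + (1 - rxx) * mean
T_est = 0.95 * 70 + 0.05 * 71.1
T_est = 66.5 + 3.555
T_est = 70.055

70.055


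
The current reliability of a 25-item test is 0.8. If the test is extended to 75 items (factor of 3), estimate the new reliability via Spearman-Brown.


r_new = (n * rxx) / (1 + (n-1) * rxx)
r_new = (3 * 0.8) / (1 + 2 * 0.8)
r_new = 2.4 / 2.6
r_new = 0.9231

0.9231


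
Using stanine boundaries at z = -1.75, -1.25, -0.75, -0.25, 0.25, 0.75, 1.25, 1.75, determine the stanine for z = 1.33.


Stanine boundaries: [-1.75, -1.25, -0.75, -0.25, 0.25, 0.75, 1.25, 1.75]
z = 1.33
Check each boundary:
  z >= -1.75 -> could be stanine 2
  z >= -1.25 -> could be stanine 3
  z >= -0.75 -> could be stanine 4
  z >= -0.25 -> could be stanine 5
  z >= 0.25 -> could be stanine 6
  z >= 0.75 -> could be stanine 7
  z >= 1.25 -> could be stanine 8
  z < 1.75
Highest qualifying boundary gives stanine = 8

8


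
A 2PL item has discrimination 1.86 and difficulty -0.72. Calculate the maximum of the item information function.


For 2PL, max info at theta = b = -0.72
I_max = a^2 / 4 = 1.86^2 / 4
= 3.4596 / 4
I_max = 0.8649

0.8649


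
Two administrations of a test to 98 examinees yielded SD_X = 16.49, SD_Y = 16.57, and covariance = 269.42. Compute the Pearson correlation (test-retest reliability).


r = cov(X,Y) / (SD_X * SD_Y)
r = 269.42 / (16.49 * 16.57)
r = 269.42 / 273.2393
r = 0.986

0.986


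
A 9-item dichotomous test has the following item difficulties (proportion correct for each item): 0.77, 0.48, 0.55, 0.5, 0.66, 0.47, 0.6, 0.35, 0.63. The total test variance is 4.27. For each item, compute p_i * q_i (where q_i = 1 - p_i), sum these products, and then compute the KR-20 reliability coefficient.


For each item, compute p_i * q_i:
  Item 1: 0.77 * 0.23 = 0.1771
  Item 2: 0.48 * 0.52 = 0.2496
  Item 3: 0.55 * 0.45 = 0.2475
  Item 4: 0.5 * 0.5 = 0.25
  Item 5: 0.66 * 0.34 = 0.2244
  Item 6: 0.47 * 0.53 = 0.2491
  Item 7: 0.6 * 0.4 = 0.24
  Item 8: 0.35 * 0.65 = 0.2275
  Item 9: 0.63 * 0.37 = 0.2331
Sum(p_i * q_i) = 0.1771 + 0.2496 + 0.2475 + 0.25 + 0.2244 + 0.2491 + 0.24 + 0.2275 + 0.2331 = 2.0983
KR-20 = (k/(k-1)) * (1 - Sum(p_i*q_i) / Var_total)
= (9/8) * (1 - 2.0983/4.27)
= 1.125 * 0.5086
KR-20 = 0.5722

0.5722


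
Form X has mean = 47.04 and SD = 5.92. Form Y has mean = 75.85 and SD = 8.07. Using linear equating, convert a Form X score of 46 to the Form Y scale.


slope = SD_Y / SD_X = 8.07 / 5.92 ~ 1.3632
intercept = mean_Y - slope * mean_X = 75.85 - (8.07 / 5.92) * 47.04 ~ 11.7262
Y = slope * X + intercept. To avoid rounding drift from the rounded slope/intercept, evaluate the equivalent form Y = mean_Y + SD_Y * (X - mean_X) / SD_X at full precision:
Y = 75.85 + 8.07 * (46 - 47.04) / 5.92
Y = 75.85 - 8.07 * 1.04 / 5.92
Y = 75.85 - 8.3928 / 5.92
Y = 75.85 - 1.4177
Y = 74.4323

74.4323


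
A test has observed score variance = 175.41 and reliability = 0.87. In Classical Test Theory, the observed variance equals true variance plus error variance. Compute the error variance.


var_true = rxx * var_obs = 0.87 * 175.41 = 152.6067
var_error = var_obs - var_true
var_error = 175.41 - 152.6067
var_error = 22.8033

22.8033


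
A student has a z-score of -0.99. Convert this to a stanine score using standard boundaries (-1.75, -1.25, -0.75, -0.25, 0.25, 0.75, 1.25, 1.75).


Stanine boundaries: [-1.75, -1.25, -0.75, -0.25, 0.25, 0.75, 1.25, 1.75]
z = -0.99
Check each boundary:
  z >= -1.75 -> could be stanine 2
  z >= -1.25 -> could be stanine 3
  z < -0.75
  z < -0.25
  z < 0.25
  z < 0.75
  z < 1.25
  z < 1.75
Highest qualifying boundary gives stanine = 3

3


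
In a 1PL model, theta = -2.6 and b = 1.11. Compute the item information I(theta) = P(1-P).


P = 1/(1+exp(-(-2.6-1.11))) = 0.0239
I = P*(1-P) = 0.0239 * 0.9761
I = 0.0233

0.0233


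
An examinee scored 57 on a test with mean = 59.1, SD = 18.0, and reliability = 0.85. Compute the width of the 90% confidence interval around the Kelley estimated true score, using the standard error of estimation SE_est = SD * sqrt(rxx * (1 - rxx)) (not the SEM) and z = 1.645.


True score estimate = 0.85*57 + 0.15*59.1 = 57.315
SE_est = SD * sqrt(rxx * (1 - rxx)) = 18.0 * sqrt(0.85 * 0.15) = 18.0 * sqrt(0.1275) = 6.427286
CI = T_est +/- z * SE_est, so width = 2 * z * SE_est = 2 * 1.645 * 6.427286
Width = 21.1458

21.1458


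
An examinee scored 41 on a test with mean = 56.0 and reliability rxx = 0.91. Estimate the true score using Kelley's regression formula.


T_est = rxx * X + (1 - rxx) * mean
T_est = 0.91 * 41 + 0.09 * 56.0
T_est = 37.31 + 5.04
T_est = 42.35

42.35


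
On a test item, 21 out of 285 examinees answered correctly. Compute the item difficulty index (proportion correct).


Item difficulty p = number correct / total examinees
p = 21 / 285
p = 0.0737

0.0737


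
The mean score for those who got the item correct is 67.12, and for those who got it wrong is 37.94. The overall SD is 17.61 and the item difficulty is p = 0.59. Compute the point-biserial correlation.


q = 1 - p = 0.41
rpb = ((M1 - M0) / SD) * sqrt(p * q)
rpb = ((67.12 - 37.94) / 17.61) * sqrt(0.59 * 0.41)
rpb = 0.815

0.815


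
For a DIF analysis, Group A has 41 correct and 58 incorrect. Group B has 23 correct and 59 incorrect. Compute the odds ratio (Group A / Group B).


Odds_A = 41/58 = 0.7069
Odds_B = 23/59 = 0.3898
OR = Odds_A / Odds_B = 0.7069 / 0.3898
Exactly, OR = (41 * 59) / (58 * 23) = 2419 / 1334
OR = 1.8133

1.8133


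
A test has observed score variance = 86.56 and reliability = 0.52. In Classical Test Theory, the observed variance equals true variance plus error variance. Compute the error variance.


var_true = rxx * var_obs = 0.52 * 86.56 = 45.0112
var_error = var_obs - var_true
var_error = 86.56 - 45.0112
var_error = 41.5488

41.5488


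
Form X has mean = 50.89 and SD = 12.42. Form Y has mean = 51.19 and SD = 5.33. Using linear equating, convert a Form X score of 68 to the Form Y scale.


slope = SD_Y / SD_X = 5.33 / 12.42 ~ 0.4291
intercept = mean_Y - slope * mean_X = 51.19 - (5.33 / 12.42) * 50.89 ~ 29.3507
Y = slope * X + intercept. To avoid rounding drift from the rounded slope/intercept, evaluate the equivalent form Y = mean_Y + SD_Y * (X - mean_X) / SD_X at full precision:
Y = 51.19 + 5.33 * (68 - 50.89) / 12.42
Y = 51.19 + 5.33 * 17.11 / 12.42
Y = 51.19 + 91.1963 / 12.42
Y = 51.19 + 7.3427
Y = 58.5327

58.5327


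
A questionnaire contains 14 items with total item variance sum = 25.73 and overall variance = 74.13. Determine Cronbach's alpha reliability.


alpha = (k/(k-1)) * (1 - sum(si^2)/s_total^2)
= (14/13) * (1 - 25.73/74.13)
alpha = 0.7031

0.7031


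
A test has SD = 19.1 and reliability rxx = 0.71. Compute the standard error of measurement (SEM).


SEM = SD * sqrt(1 - rxx)
SEM = 19.1 * sqrt(1 - 0.71)
SEM = 19.1 * sqrt(0.29) = 19.1 * 0.538516
SEM = 10.2857

10.2857


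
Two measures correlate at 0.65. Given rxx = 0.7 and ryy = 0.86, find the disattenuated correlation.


r_corrected = rxy / sqrt(rxx * ryy)
= 0.65 / sqrt(0.7 * 0.86)
= 0.65 / sqrt(0.602)
= 0.65 / 0.775887
r_corrected = 0.8378

0.8378


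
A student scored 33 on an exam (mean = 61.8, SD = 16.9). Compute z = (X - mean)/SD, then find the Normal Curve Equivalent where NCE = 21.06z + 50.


z = (X - mean) / SD = (33 - 61.8) / 16.9
z = -28.8 / 16.9
z = -1.7041
NCE = NCE = 21.06z + 50
Carry z at full precision (z = -28.8 / 16.9) into the conversion:
NCE = 21.06 * (-28.8 / 16.9) + 50 = -606.528 / 16.9 + 50
NCE = -35.8892 + 50
NCE = 14.1108

14.1108


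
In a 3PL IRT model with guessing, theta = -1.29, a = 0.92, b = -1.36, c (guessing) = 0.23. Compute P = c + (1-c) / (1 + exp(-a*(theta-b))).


logit = 0.92*(-1.29 - -1.36) = 0.0644
P* = 1/(1 + exp(-0.0644)) = 0.5161
P = 0.23 + (1 - 0.23) * 0.5161
P = 0.6274

0.6274


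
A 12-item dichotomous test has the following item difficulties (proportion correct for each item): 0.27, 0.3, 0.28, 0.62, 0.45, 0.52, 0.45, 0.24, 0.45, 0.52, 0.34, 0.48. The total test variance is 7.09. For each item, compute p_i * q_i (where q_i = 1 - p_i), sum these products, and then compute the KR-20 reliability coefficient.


For each item, compute p_i * q_i:
  Item 1: 0.27 * 0.73 = 0.1971
  Item 2: 0.3 * 0.7 = 0.21
  Item 3: 0.28 * 0.72 = 0.2016
  Item 4: 0.62 * 0.38 = 0.2356
  Item 5: 0.45 * 0.55 = 0.2475
  Item 6: 0.52 * 0.48 = 0.2496
  Item 7: 0.45 * 0.55 = 0.2475
  Item 8: 0.24 * 0.76 = 0.1824
  Item 9: 0.45 * 0.55 = 0.2475
  Item 10: 0.52 * 0.48 = 0.2496
  Item 11: 0.34 * 0.66 = 0.2244
  Item 12: 0.48 * 0.52 = 0.2496
Sum(p_i * q_i) = 0.1971 + 0.21 + 0.2016 + 0.2356 + 0.2475 + 0.2496 + 0.2475 + 0.1824 + 0.2475 + 0.2496 + 0.2244 + 0.2496 = 2.7424
KR-20 = (k/(k-1)) * (1 - Sum(p_i*q_i) / Var_total)
= (12/11) * (1 - 2.7424/7.09)
= 1.0909 * 0.6132
KR-20 = 0.6689

0.6689


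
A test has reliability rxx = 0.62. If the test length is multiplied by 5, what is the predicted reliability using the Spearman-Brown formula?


r_new = (n * rxx) / (1 + (n-1) * rxx)
r_new = (5 * 0.62) / (1 + 4 * 0.62)
r_new = 3.1 / 3.48
r_new = 0.8908

0.8908


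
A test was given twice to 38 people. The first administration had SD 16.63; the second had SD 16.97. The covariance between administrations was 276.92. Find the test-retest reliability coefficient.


r = cov(X,Y) / (SD_X * SD_Y)
r = 276.92 / (16.63 * 16.97)
r = 276.92 / 282.2111
r = 0.9813

0.9813


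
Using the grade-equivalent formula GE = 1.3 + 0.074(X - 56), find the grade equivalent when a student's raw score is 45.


raw - median = 45 - 56 = -11
slope * diff = 0.074 * -11 = -0.814
GE = 1.3 + -0.814
GE = 0.486

0.486


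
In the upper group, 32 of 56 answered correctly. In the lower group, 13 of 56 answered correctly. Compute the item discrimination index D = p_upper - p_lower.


p_upper = 32/56 = 0.5714
p_lower = 13/56 = 0.2321
D = 0.5714 - 0.2321 = 0.3393

0.3393


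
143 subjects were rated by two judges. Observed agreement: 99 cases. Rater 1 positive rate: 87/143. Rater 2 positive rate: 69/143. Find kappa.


P_o = 99/143 = 0.692308
P_e = (87*69 + 56*74) / 20449 = 0.49621
kappa = (P_o - P_e) / (1 - P_e)
kappa = (0.692308 - 0.49621) / (1 - 0.49621)
kappa = 0.3892

0.3892


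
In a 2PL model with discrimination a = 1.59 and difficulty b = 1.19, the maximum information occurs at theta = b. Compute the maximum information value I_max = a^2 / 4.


For 2PL, max info at theta = b = 1.19
I_max = a^2 / 4 = 1.59^2 / 4
= 2.5281 / 4
I_max = 0.632

0.632


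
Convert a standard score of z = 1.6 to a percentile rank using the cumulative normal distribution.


CDF(z) = 0.5 * (1 + erf(z/sqrt(2)))
erf(1.1314) = 0.8904
CDF = 0.9452
Percentile rank = 0.9452 * 100 = 94.52

94.52


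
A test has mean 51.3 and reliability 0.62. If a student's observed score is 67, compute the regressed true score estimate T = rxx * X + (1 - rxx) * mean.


T_est = rxx * X + (1 - rxx) * mean
T_est = 0.62 * 67 + 0.38 * 51.3
T_est = 41.54 + 19.494
T_est = 61.034

61.034


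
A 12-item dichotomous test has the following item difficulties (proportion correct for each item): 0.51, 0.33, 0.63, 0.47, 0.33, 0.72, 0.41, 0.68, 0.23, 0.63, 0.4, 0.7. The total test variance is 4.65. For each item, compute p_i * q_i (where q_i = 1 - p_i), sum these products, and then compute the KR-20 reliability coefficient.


For each item, compute p_i * q_i:
  Item 1: 0.51 * 0.49 = 0.2499
  Item 2: 0.33 * 0.67 = 0.2211
  Item 3: 0.63 * 0.37 = 0.2331
  Item 4: 0.47 * 0.53 = 0.2491
  Item 5: 0.33 * 0.67 = 0.2211
  Item 6: 0.72 * 0.28 = 0.2016
  Item 7: 0.41 * 0.59 = 0.2419
  Item 8: 0.68 * 0.32 = 0.2176
  Item 9: 0.23 * 0.77 = 0.1771
  Item 10: 0.63 * 0.37 = 0.2331
  Item 11: 0.4 * 0.6 = 0.24
  Item 12: 0.7 * 0.3 = 0.21
Sum(p_i * q_i) = 0.2499 + 0.2211 + 0.2331 + 0.2491 + 0.2211 + 0.2016 + 0.2419 + 0.2176 + 0.1771 + 0.2331 + 0.24 + 0.21 = 2.6956
KR-20 = (k/(k-1)) * (1 - Sum(p_i*q_i) / Var_total)
= (12/11) * (1 - 2.6956/4.65)
= 1.0909 * 0.4203
KR-20 = 0.4585

0.4585


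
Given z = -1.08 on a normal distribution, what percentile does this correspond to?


CDF(z) = 0.5 * (1 + erf(z/sqrt(2)))
erf(-0.7637) = -0.7199
CDF = 0.1401
Percentile rank = 0.1401 * 100 = 14.01

14.01


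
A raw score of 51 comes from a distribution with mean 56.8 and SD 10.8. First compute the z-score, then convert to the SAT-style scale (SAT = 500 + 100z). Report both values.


z = (X - mean) / SD = (51 - 56.8) / 10.8
z = -5.8 / 10.8
z = -0.537
SAT-scale = SAT = 500 + 100z
Carry z at full precision (z = -5.8 / 10.8) into the conversion:
SAT-scale = 500 + 100 * (-5.8 / 10.8) = 500 + -580 / 10.8
SAT-scale = 500 + -53.7037
SAT-scale = 446.2963

446.2963


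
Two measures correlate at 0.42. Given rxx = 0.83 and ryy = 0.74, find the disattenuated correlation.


r_corrected = rxy / sqrt(rxx * ryy)
= 0.42 / sqrt(0.83 * 0.74)
= 0.42 / sqrt(0.6142)
= 0.42 / 0.783709
r_corrected = 0.5359

0.5359


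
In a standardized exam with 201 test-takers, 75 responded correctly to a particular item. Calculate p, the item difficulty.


Item difficulty p = number correct / total examinees
p = 75 / 201
p = 0.3731

0.3731


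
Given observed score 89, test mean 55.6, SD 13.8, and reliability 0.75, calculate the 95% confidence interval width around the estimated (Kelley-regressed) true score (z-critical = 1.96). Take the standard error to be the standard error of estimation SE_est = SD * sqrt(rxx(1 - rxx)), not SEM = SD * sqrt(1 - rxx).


True score estimate = 0.75*89 + 0.25*55.6 = 80.65
SE_est = SD * sqrt(rxx * (1 - rxx)) = 13.8 * sqrt(0.75 * 0.25) = 13.8 * sqrt(0.1875) = 5.975575
CI = T_est +/- z * SE_est, so width = 2 * z * SE_est = 2 * 1.96 * 5.975575
Width = 23.4243

23.4243


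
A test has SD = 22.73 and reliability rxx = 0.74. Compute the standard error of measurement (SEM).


SEM = SD * sqrt(1 - rxx)
SEM = 22.73 * sqrt(1 - 0.74)
SEM = 22.73 * sqrt(0.26) = 22.73 * 0.509902
SEM = 11.5901

11.5901


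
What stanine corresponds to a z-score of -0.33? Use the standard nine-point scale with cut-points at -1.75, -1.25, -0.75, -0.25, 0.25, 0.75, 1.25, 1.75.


Stanine boundaries: [-1.75, -1.25, -0.75, -0.25, 0.25, 0.75, 1.25, 1.75]
z = -0.33
Check each boundary:
  z >= -1.75 -> could be stanine 2
  z >= -1.25 -> could be stanine 3
  z >= -0.75 -> could be stanine 4
  z < -0.25
  z < 0.25
  z < 0.75
  z < 1.25
  z < 1.75
Highest qualifying boundary gives stanine = 4

4


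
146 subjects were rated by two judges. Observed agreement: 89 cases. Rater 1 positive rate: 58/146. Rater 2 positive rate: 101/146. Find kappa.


P_o = 89/146 = 0.609589
P_e = (58*101 + 88*45) / 21316 = 0.460593
kappa = (P_o - P_e) / (1 - P_e)
kappa = (0.609589 - 0.460593) / (1 - 0.460593)
kappa = 0.2762

0.2762


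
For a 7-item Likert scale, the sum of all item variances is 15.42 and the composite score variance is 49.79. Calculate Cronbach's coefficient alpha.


alpha = (k/(k-1)) * (1 - sum(si^2)/s_total^2)
= (7/6) * (1 - 15.42/49.79)
alpha = 0.8053

0.8053


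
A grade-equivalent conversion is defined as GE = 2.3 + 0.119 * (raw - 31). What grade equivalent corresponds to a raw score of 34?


raw - median = 34 - 31 = 3
slope * diff = 0.119 * 3 = 0.357
GE = 2.3 + 0.357
GE = 2.657

2.657


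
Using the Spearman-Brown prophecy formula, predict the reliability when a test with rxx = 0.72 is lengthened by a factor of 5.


r_new = (n * rxx) / (1 + (n-1) * rxx)
r_new = (5 * 0.72) / (1 + 4 * 0.72)
r_new = 3.6 / 3.88
r_new = 0.9278

0.9278


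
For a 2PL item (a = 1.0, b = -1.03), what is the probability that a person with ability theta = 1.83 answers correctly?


a*(theta - b) = 1.0 * (1.83 - -1.03) = 2.86
exp(-2.86) = 0.0573
P = 1 / (1 + 0.0573)
P = 0.9458

0.9458


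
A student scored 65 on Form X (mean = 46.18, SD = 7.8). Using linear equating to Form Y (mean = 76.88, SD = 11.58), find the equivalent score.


slope = SD_Y / SD_X = 11.58 / 7.8 ~ 1.4846
intercept = mean_Y - slope * mean_X = 76.88 - (11.58 / 7.8) * 46.18 ~ 8.3205
Y = slope * X + intercept. To avoid rounding drift from the rounded slope/intercept, evaluate the equivalent form Y = mean_Y + SD_Y * (X - mean_X) / SD_X at full precision:
Y = 76.88 + 11.58 * (65 - 46.18) / 7.8
Y = 76.88 + 11.58 * 18.82 / 7.8
Y = 76.88 + 217.9356 / 7.8
Y = 76.88 + 27.9405
Y = 104.8205

104.8205


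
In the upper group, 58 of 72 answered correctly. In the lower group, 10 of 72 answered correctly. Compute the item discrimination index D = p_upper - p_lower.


p_upper = 58/72 = 0.8056
p_lower = 10/72 = 0.1389
D = 0.8056 - 0.1389 = 0.6667

0.6667


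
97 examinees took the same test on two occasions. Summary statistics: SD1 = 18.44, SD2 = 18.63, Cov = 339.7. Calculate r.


r = cov(X,Y) / (SD_X * SD_Y)
r = 339.7 / (18.44 * 18.63)
r = 339.7 / 343.5372
r = 0.9888

0.9888


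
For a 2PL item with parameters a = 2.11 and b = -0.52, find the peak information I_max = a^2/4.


For 2PL, max info at theta = b = -0.52
I_max = a^2 / 4 = 2.11^2 / 4
= 4.4521 / 4
I_max = 1.113

1.113


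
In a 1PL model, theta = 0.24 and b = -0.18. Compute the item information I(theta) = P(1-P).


P = 1/(1+exp(-(0.24--0.18))) = 0.6035
I = P*(1-P) = 0.6035 * 0.3965
I = 0.2393

0.2393


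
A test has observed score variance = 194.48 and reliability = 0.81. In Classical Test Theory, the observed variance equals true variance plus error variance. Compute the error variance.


var_true = rxx * var_obs = 0.81 * 194.48 = 157.5288
var_error = var_obs - var_true
var_error = 194.48 - 157.5288
var_error = 36.9512

36.9512


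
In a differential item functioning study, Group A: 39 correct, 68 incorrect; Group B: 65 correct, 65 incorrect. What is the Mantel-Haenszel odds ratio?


Odds_A = 39/68 = 0.5735
Odds_B = 65/65 = 1.0
OR = Odds_A / Odds_B = 0.5735 / 1.0
Exactly, OR = (39 * 65) / (68 * 65) = 2535 / 4420
OR = 0.5735

0.5735


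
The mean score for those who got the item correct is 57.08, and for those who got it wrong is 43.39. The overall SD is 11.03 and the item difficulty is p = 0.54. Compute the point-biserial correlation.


q = 1 - p = 0.46
rpb = ((M1 - M0) / SD) * sqrt(p * q)
rpb = ((57.08 - 43.39) / 11.03) * sqrt(0.54 * 0.46)
rpb = 0.6186

0.6186


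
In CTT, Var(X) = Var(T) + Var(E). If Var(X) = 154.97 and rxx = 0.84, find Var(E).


var_true = rxx * var_obs = 0.84 * 154.97 = 130.1748
var_error = var_obs - var_true
var_error = 154.97 - 130.1748
var_error = 24.7952

24.7952


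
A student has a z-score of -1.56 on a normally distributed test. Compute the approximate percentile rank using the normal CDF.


CDF(z) = 0.5 * (1 + erf(z/sqrt(2)))
erf(-1.1031) = -0.8812
CDF = 0.0594
Percentile rank = 0.0594 * 100 = 5.94

5.94


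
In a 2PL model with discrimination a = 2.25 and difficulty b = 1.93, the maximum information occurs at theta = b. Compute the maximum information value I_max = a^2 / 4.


For 2PL, max info at theta = b = 1.93
I_max = a^2 / 4 = 2.25^2 / 4
= 5.0625 / 4
I_max = 1.2656

1.2656


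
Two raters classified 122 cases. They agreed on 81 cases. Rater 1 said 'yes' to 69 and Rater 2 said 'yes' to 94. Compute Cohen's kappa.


P_o = 81/122 = 0.663934
P_e = (69*94 + 53*28) / 14884 = 0.535474
kappa = (P_o - P_e) / (1 - P_e)
kappa = (0.663934 - 0.535474) / (1 - 0.535474)
kappa = 0.2765

0.2765


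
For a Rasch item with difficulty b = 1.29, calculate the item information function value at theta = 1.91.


P = 1/(1+exp(-(1.91-1.29))) = 0.6502
I = P*(1-P) = 0.6502 * 0.3498
I = 0.2274

0.2274


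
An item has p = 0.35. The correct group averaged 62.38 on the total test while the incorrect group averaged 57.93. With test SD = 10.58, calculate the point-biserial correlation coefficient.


q = 1 - p = 0.65
rpb = ((M1 - M0) / SD) * sqrt(p * q)
rpb = ((62.38 - 57.93) / 10.58) * sqrt(0.35 * 0.65)
rpb = 0.2006

0.2006


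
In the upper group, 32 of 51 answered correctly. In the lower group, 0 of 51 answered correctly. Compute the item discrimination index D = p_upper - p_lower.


p_upper = 32/51 = 0.6275
p_lower = 0/51 = 0.0
D = 0.6275 - 0.0 = 0.6275

0.6275


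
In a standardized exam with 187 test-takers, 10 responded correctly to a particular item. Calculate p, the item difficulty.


Item difficulty p = number correct / total examinees
p = 10 / 187
p = 0.0535

0.0535


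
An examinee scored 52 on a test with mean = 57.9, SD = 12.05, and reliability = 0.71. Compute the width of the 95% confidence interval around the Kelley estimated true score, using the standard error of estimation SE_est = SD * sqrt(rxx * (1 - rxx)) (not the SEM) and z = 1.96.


True score estimate = 0.71*52 + 0.29*57.9 = 53.711
SE_est = SD * sqrt(rxx * (1 - rxx)) = 12.05 * sqrt(0.71 * 0.29) = 12.05 * sqrt(0.2059) = 5.467833
CI = T_est +/- z * SE_est, so width = 2 * z * SE_est = 2 * 1.96 * 5.467833
Width = 21.4339

21.4339


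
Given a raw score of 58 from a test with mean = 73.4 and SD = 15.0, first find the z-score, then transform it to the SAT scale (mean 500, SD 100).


z = (X - mean) / SD = (58 - 73.4) / 15.0
z = -15.4 / 15.0
z = -1.0267
SAT-scale = SAT = 500 + 100z
Carry z at full precision (z = -15.4 / 15.0) into the conversion:
SAT-scale = 500 + 100 * (-15.4 / 15.0) = 500 + -1540 / 15.0
SAT-scale = 500 + -102.6667
SAT-scale = 397.3333

397.3333


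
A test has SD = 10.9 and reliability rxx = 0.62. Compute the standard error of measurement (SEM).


SEM = SD * sqrt(1 - rxx)
SEM = 10.9 * sqrt(1 - 0.62)
SEM = 10.9 * sqrt(0.38) = 10.9 * 0.616441
SEM = 6.7192

6.7192


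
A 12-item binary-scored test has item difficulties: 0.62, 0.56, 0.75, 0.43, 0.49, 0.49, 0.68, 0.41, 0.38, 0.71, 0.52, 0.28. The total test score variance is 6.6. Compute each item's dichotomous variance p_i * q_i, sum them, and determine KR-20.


For each item, compute p_i * q_i:
  Item 1: 0.62 * 0.38 = 0.2356
  Item 2: 0.56 * 0.44 = 0.2464
  Item 3: 0.75 * 0.25 = 0.1875
  Item 4: 0.43 * 0.57 = 0.2451
  Item 5: 0.49 * 0.51 = 0.2499
  Item 6: 0.49 * 0.51 = 0.2499
  Item 7: 0.68 * 0.32 = 0.2176
  Item 8: 0.41 * 0.59 = 0.2419
  Item 9: 0.38 * 0.62 = 0.2356
  Item 10: 0.71 * 0.29 = 0.2059
  Item 11: 0.52 * 0.48 = 0.2496
  Item 12: 0.28 * 0.72 = 0.2016
Sum(p_i * q_i) = 0.2356 + 0.2464 + 0.1875 + 0.2451 + 0.2499 + 0.2499 + 0.2176 + 0.2419 + 0.2356 + 0.2059 + 0.2496 + 0.2016 = 2.7666
KR-20 = (k/(k-1)) * (1 - Sum(p_i*q_i) / Var_total)
= (12/11) * (1 - 2.7666/6.6)
= 1.0909 * 0.5808
KR-20 = 0.6336

0.6336


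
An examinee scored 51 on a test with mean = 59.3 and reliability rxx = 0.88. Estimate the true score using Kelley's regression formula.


T_est = rxx * X + (1 - rxx) * mean
T_est = 0.88 * 51 + 0.12 * 59.3
T_est = 44.88 + 7.116
T_est = 51.996

51.996


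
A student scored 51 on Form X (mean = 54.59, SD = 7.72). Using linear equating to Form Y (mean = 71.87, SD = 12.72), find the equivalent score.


slope = SD_Y / SD_X = 12.72 / 7.72 ~ 1.6477
intercept = mean_Y - slope * mean_X = 71.87 - (12.72 / 7.72) * 54.59 ~ -18.0762
Y = slope * X + intercept. To avoid rounding drift from the rounded slope/intercept, evaluate the equivalent form Y = mean_Y + SD_Y * (X - mean_X) / SD_X at full precision:
Y = 71.87 + 12.72 * (51 - 54.59) / 7.72
Y = 71.87 - 12.72 * 3.59 / 7.72
Y = 71.87 - 45.6648 / 7.72
Y = 71.87 - 5.9151
Y = 65.9549

65.9549


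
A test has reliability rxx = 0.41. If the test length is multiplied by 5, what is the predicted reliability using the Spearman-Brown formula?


r_new = (n * rxx) / (1 + (n-1) * rxx)
r_new = (5 * 0.41) / (1 + 4 * 0.41)
r_new = 2.05 / 2.64
r_new = 0.7765

0.7765


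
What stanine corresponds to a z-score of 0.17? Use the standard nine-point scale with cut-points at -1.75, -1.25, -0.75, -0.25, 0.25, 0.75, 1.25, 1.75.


Stanine boundaries: [-1.75, -1.25, -0.75, -0.25, 0.25, 0.75, 1.25, 1.75]
z = 0.17
Check each boundary:
  z >= -1.75 -> could be stanine 2
  z >= -1.25 -> could be stanine 3
  z >= -0.75 -> could be stanine 4
  z >= -0.25 -> could be stanine 5
  z < 0.25
  z < 0.75
  z < 1.25
  z < 1.75
Highest qualifying boundary gives stanine = 5

5


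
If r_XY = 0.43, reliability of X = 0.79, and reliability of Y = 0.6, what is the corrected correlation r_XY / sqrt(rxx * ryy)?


r_corrected = rxy / sqrt(rxx * ryy)
= 0.43 / sqrt(0.79 * 0.6)
= 0.43 / sqrt(0.474)
= 0.43 / 0.688477
r_corrected = 0.6246

0.6246


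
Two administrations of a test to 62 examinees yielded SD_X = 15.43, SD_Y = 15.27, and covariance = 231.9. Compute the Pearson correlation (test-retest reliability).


r = cov(X,Y) / (SD_X * SD_Y)
r = 231.9 / (15.43 * 15.27)
r = 231.9 / 235.6161
r = 0.9842

0.9842


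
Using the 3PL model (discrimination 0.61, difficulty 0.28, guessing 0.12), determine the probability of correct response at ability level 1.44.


logit = 0.61*(1.44 - 0.28) = 0.7076
P* = 1/(1 + exp(-0.7076)) = 0.6699
P = 0.12 + (1 - 0.12) * 0.6699
P = 0.7095

0.7095


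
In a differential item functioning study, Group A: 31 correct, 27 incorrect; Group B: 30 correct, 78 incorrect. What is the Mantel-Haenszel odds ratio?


Odds_A = 31/27 = 1.1481
Odds_B = 30/78 = 0.3846
OR = Odds_A / Odds_B = 1.1481 / 0.3846
Exactly, OR = (31 * 78) / (27 * 30) = 2418 / 810
OR = 2.9852

2.9852


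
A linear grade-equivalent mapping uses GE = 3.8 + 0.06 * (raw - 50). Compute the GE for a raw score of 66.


raw - median = 66 - 50 = 16
slope * diff = 0.06 * 16 = 0.96
GE = 3.8 + 0.96
GE = 4.76

4.76


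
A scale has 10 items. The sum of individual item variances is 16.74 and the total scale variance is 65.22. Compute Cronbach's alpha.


alpha = (k/(k-1)) * (1 - sum(si^2)/s_total^2)
= (10/9) * (1 - 16.74/65.22)
alpha = 0.8259

0.8259


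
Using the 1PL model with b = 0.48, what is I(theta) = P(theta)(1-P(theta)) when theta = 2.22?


P = 1/(1+exp(-(2.22-0.48))) = 0.8507
I = P*(1-P) = 0.8507 * 0.1493
I = 0.127

0.127


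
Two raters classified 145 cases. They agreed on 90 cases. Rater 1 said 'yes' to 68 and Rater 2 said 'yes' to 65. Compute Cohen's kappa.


P_o = 90/145 = 0.62069
P_e = (68*65 + 77*80) / 21025 = 0.50321
kappa = (P_o - P_e) / (1 - P_e)
kappa = (0.62069 - 0.50321) / (1 - 0.50321)
kappa = 0.2365

0.2365


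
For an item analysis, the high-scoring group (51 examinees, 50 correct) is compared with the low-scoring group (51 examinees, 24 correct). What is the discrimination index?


p_upper = 50/51 = 0.9804
p_lower = 24/51 = 0.4706
D = 0.9804 - 0.4706 = 0.5098

0.5098


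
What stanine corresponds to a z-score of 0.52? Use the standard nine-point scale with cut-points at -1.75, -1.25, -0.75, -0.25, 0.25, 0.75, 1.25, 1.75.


Stanine boundaries: [-1.75, -1.25, -0.75, -0.25, 0.25, 0.75, 1.25, 1.75]
z = 0.52
Check each boundary:
  z >= -1.75 -> could be stanine 2
  z >= -1.25 -> could be stanine 3
  z >= -0.75 -> could be stanine 4
  z >= -0.25 -> could be stanine 5
  z >= 0.25 -> could be stanine 6
  z < 0.75
  z < 1.25
  z < 1.75
Highest qualifying boundary gives stanine = 6

6


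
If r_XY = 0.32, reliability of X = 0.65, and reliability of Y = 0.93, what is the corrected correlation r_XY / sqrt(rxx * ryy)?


r_corrected = rxy / sqrt(rxx * ryy)
= 0.32 / sqrt(0.65 * 0.93)
= 0.32 / sqrt(0.6045)
= 0.32 / 0.777496
r_corrected = 0.4116

0.4116


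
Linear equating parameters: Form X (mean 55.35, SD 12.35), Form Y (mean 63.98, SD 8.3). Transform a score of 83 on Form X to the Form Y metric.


slope = SD_Y / SD_X = 8.3 / 12.35 ~ 0.6721
intercept = mean_Y - slope * mean_X = 63.98 - (8.3 / 12.35) * 55.35 ~ 26.7812
Y = slope * X + intercept. To avoid rounding drift from the rounded slope/intercept, evaluate the equivalent form Y = mean_Y + SD_Y * (X - mean_X) / SD_X at full precision:
Y = 63.98 + 8.3 * (83 - 55.35) / 12.35
Y = 63.98 + 8.3 * 27.65 / 12.35
Y = 63.98 + 229.495 / 12.35
Y = 63.98 + 18.5826
Y = 82.5626

82.5626


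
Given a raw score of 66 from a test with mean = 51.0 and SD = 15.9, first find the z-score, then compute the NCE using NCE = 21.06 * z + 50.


z = (X - mean) / SD = (66 - 51.0) / 15.9
z = 15.0 / 15.9
z = 0.9434
NCE = NCE = 21.06z + 50
Carry z at full precision (z = 15.0 / 15.9) into the conversion:
NCE = 21.06 * (15.0 / 15.9) + 50 = 315.9 / 15.9 + 50
NCE = 19.8679 + 50
NCE = 69.8679

69.8679
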